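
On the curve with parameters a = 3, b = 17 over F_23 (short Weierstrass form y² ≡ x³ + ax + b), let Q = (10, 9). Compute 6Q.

Repeated addition: build up to 6Q.
2Q: tangent at (10, 9): λ = (3·10² + 3)/(2·9) ≡ 4/18. 18⁻¹ ≡ 9 (mod 23), so λ ≡ 4·9 ≡ 13.
  x = λ² - 10 - 10 = 169 - 20 ≡ 11; y = λ·(10 - 11) - 9 ≡ 1. → (11, 1)
3Q: (11, 1) + (10, 9). λ = (9 - 1)/(10 - 11) ≡ 8/22 mod 23. 22⁻¹ ≡ 22 (mod 23), so λ ≡ 15.
  x = λ² - 11 - 10 = 225 - 21 ≡ 20; y = λ·(11 - 20) - 1 ≡ 2. → (20, 2)
4Q: (20, 2) + (10, 9). λ = (9 - 2)/(10 - 20) ≡ 7/13 mod 23. 13⁻¹ ≡ 16 (mod 23), so λ ≡ 20.
  x = λ² - 20 - 10 = 400 - 30 ≡ 2; y = λ·(20 - 2) - 2 ≡ 13. → (2, 13)
5Q: (2, 13) + (10, 9). λ = (9 - 13)/(10 - 2) ≡ 19/8 mod 23. 8⁻¹ ≡ 3 (mod 23), so λ ≡ 11.
  x = λ² - 2 - 10 = 121 - 12 ≡ 17; y = λ·(2 - 17) - 13 ≡ 6. → (17, 6)
6Q: (17, 6) + (10, 9). λ = (9 - 6)/(10 - 17) ≡ 3/16 mod 23. 16⁻¹ ≡ 13 (mod 23) since 16·13 = 208 ≡ 1, so λ ≡ 16.
  x = λ² - 17 - 10 = 256 - 27 ≡ 22; y = λ·(17 - 22) - 6 ≡ 6. → (22, 6)

(22, 6)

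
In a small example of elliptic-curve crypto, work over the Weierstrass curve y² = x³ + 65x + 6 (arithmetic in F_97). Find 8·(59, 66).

(30, 27)

Write P = (59, 66).
Repeated addition: build up to 8P.
2P: tangent at (59, 66): λ = (3·59² + 65)/(2·66) ≡ 32/35. 35⁻¹ ≡ 61 (mod 97), so λ ≡ 32·61 ≡ 12.
  x = λ² - 59 - 59 = 144 - 118 ≡ 26; y = λ·(59 - 26) - 66 ≡ 39. → (26, 39)
3P: (26, 39) + (59, 66). λ = (66 - 39)/(59 - 26) ≡ 27/33 mod 97. 33⁻¹ ≡ 50 (mod 97) since 33·50 = 1650 ≡ 1, so λ ≡ 89.
  x = λ² - 26 - 59 = 7921 - 85 ≡ 76; y = λ·(26 - 76) - 39 ≡ 70. → (76, 70)
4P: (76, 70) + (59, 66). λ = (66 - 70)/(59 - 76) ≡ 93/80 mod 97. 80⁻¹ ≡ 57 (mod 97), so λ ≡ 63.
  x = λ² - 76 - 59 = 3969 - 135 ≡ 51; y = λ·(76 - 51) - 70 ≡ 50. → (51, 50)
5P: (51, 50) + (59, 66). λ = (66 - 50)/(59 - 51) ≡ 16/8 mod 97. 8⁻¹ ≡ 85 (mod 97), so λ ≡ 2.
  x = λ² - 51 - 59 = 4 - 110 ≡ 88; y = λ·(51 - 88) - 50 ≡ 70. → (88, 70)
6P: (88, 70) + (59, 66). λ = (66 - 70)/(59 - 88) ≡ 93/68 mod 97. 68⁻¹ ≡ 10 (mod 97), so λ ≡ 57.
  x = λ² - 88 - 59 = 3249 - 147 ≡ 95; y = λ·(88 - 95) - 70 ≡ 16. → (95, 16)
7P: (95, 16) + (59, 66). λ = (66 - 16)/(59 - 95) ≡ 50/61 mod 97. 61⁻¹ ≡ 35 (mod 97) since 61·35 = 2135 ≡ 1, so λ ≡ 4.
  x = λ² - 95 - 59 = 16 - 154 ≡ 56; y = λ·(95 - 56) - 16 ≡ 43. → (56, 43)
8P: (56, 43) + (59, 66). λ = (66 - 43)/(59 - 56) ≡ 23/3 mod 97. 3⁻¹ ≡ 65 (mod 97), so λ ≡ 40.
  x = λ² - 56 - 59 = 1600 - 115 ≡ 30; y = λ·(56 - 30) - 43 ≡ 27. → (30, 27)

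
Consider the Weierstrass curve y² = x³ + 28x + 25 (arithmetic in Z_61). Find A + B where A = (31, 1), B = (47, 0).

(39, 30)

(31, 1) + (47, 0). λ = (0 - 1)/(47 - 31) ≡ 60/16 mod 61. 16⁻¹ ≡ 42 (mod 61), so λ ≡ 19.
  x = λ² - 31 - 47 = 361 - 78 ≡ 39; y = λ·(31 - 39) - 1 ≡ 30. → (39, 30)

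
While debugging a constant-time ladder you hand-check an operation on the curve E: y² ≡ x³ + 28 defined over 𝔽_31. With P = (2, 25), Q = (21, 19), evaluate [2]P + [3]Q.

First 2P:
Repeated addition: build up to 2P.
2P: tangent at (2, 25): λ = (3·2² + 0)/(2·25) ≡ 12/19. 19⁻¹ ≡ 18 (mod 31) since 19·18 = 342 ≡ 1, so λ ≡ 12·18 ≡ 30.
  x = λ² - 2 - 2 = 900 - 4 ≡ 28; y = λ·(2 - 28) - 25 ≡ 1. → (28, 1)
2P = (28, 1).
Next 3Q:
Repeated addition: build up to 3Q.
2Q: tangent at (21, 19): λ = (3·21² + 0)/(2·19) ≡ 21/7. 7⁻¹ ≡ 9 (mod 31), so λ ≡ 21·9 ≡ 3.
  x = λ² - 21 - 21 = 9 - 42 ≡ 29; y = λ·(21 - 29) - 19 ≡ 19. → (29, 19)
3Q: (29, 19) + (21, 19). λ = (19 - 19)/(21 - 29) ≡ 0/23 mod 31. 23⁻¹ ≡ 27 (mod 31), so λ ≡ 0.
  x = λ² - 29 - 21 = 0 - 50 ≡ 12; y = λ·(29 - 12) - 19 ≡ 12. → (12, 12)
3Q = (12, 12).
Finally 2P + 3Q:
(28, 1) + (12, 12). λ = (12 - 1)/(12 - 28) ≡ 11/15 mod 31. 15⁻¹ ≡ 29 (mod 31), so λ ≡ 9.
  x = λ² - 28 - 12 = 81 - 40 ≡ 10; y = λ·(28 - 10) - 1 ≡ 6. → (10, 6)

(10, 6)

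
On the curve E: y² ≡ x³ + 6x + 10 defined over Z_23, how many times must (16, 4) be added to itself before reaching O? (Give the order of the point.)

11

2P: tangent at (16, 4): λ = (3·16² + 6)/(2·4) ≡ 15/8. 8⁻¹ ≡ 3 (mod 23) since 8·3 = 24 ≡ 1, so λ ≡ 15·3 ≡ 22.
  x = λ² - 16 - 16 = 484 - 32 ≡ 15; y = λ·(16 - 15) - 4 ≡ 18. → (15, 18)
3P: (15, 18) + (16, 4). λ = (4 - 18)/(16 - 15) ≡ 9/1 mod 23. 1⁻¹ ≡ 1 (mod 23) since 1·1 = 1 ≡ 1, so λ ≡ 9.
  x = λ² - 15 - 16 = 81 - 31 ≡ 4; y = λ·(15 - 4) - 18 ≡ 12. → (4, 12)
4P: (4, 12) + (16, 4). λ = (4 - 12)/(16 - 4) ≡ 15/12 mod 23. 12⁻¹ ≡ 2 (mod 23) since 12·2 = 24 ≡ 1, so λ ≡ 7.
  x = λ² - 4 - 16 = 49 - 20 ≡ 6; y = λ·(4 - 6) - 12 ≡ 20. → (6, 20)
5P: (6, 20) + (16, 4). λ = (4 - 20)/(16 - 6) ≡ 7/10 mod 23. 10⁻¹ ≡ 7 (mod 23), so λ ≡ 3.
  x = λ² - 6 - 16 = 9 - 22 ≡ 10; y = λ·(6 - 10) - 20 ≡ 14. → (10, 14)
6P: (10, 14) + (16, 4). λ = (4 - 14)/(16 - 10) ≡ 13/6 mod 23. 6⁻¹ ≡ 4 (mod 23) since 6·4 = 24 ≡ 1, so λ ≡ 6.
  x = λ² - 10 - 16 = 36 - 26 ≡ 10; y = λ·(10 - 10) - 14 ≡ 9. → (10, 9)
7P: (10, 9) + (16, 4). λ = (4 - 9)/(16 - 10) ≡ 18/6 mod 23. 6⁻¹ ≡ 4 (mod 23), so λ ≡ 3.
  x = λ² - 10 - 16 = 9 - 26 ≡ 6; y = λ·(10 - 6) - 9 ≡ 3. → (6, 3)
8P: (6, 3) + (16, 4). λ = (4 - 3)/(16 - 6) ≡ 1/10 mod 23. 10⁻¹ ≡ 7 (mod 23) since 10·7 = 70 ≡ 1, so λ ≡ 7.
  x = λ² - 6 - 16 = 49 - 22 ≡ 4; y = λ·(6 - 4) - 3 ≡ 11. → (4, 11)
9P: (4, 11) + (16, 4). λ = (4 - 11)/(16 - 4) ≡ 16/12 mod 23. 12⁻¹ ≡ 2 (mod 23) since 12·2 = 24 ≡ 1, so λ ≡ 9.
  x = λ² - 4 - 16 = 81 - 20 ≡ 15; y = λ·(4 - 15) - 11 ≡ 5. → (15, 5)
10P: (15, 5) + (16, 4). λ = (4 - 5)/(16 - 15) ≡ 22/1 mod 23. 1⁻¹ ≡ 1 (mod 23) since 1·1 = 1 ≡ 1, so λ ≡ 22.
  x = λ² - 15 - 16 = 484 - 31 ≡ 16; y = λ·(15 - 16) - 5 ≡ 19. → (16, 19)
11P: (16, 19) + (16, 4): same x and y₁ ≡ -y₂, so the sum is O.
11P = O, so the order is 11.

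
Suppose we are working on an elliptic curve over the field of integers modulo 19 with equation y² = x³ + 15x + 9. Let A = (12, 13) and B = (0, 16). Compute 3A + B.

First 3A:
Repeated addition: build up to 3A.
2A: tangent at (12, 13): λ = (3·12² + 15)/(2·13) ≡ 10/7. 7⁻¹ ≡ 11 (mod 19) since 7·11 = 77 ≡ 1, so λ ≡ 10·11 ≡ 15.
  x = λ² - 12 - 12 = 225 - 24 ≡ 11; y = λ·(12 - 11) - 13 ≡ 2. → (11, 2)
3A: (11, 2) + (12, 13). λ = (13 - 2)/(12 - 11) ≡ 11/1 mod 19. 1⁻¹ ≡ 1 (mod 19) since 1·1 = 1 ≡ 1, so λ ≡ 11.
  x = λ² - 11 - 12 = 121 - 23 ≡ 3; y = λ·(11 - 3) - 2 ≡ 10. → (3, 10)
3A = (3, 10).
Finally 3A + B:
(3, 10) + (0, 16). λ = (16 - 10)/(0 - 3) ≡ 6/16 mod 19. 16⁻¹ ≡ 6 (mod 19), so λ ≡ 17.
  x = λ² - 3 - 0 = 289 - 3 ≡ 1; y = λ·(3 - 1) - 10 ≡ 5. → (1, 5)

(1, 5)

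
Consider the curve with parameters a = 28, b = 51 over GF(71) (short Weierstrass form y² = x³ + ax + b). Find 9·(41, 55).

(63, 66)

Write P = (41, 55).
Repeated addition: build up to 9P.
2P: tangent at (41, 55): λ = (3·41² + 28)/(2·55) ≡ 30/39. 39⁻¹ ≡ 51 (mod 71) since 39·51 = 1989 ≡ 1, so λ ≡ 30·51 ≡ 39.
  x = λ² - 41 - 41 = 1521 - 82 ≡ 19; y = λ·(41 - 19) - 55 ≡ 22. → (19, 22)
3P: (19, 22) + (41, 55). λ = (55 - 22)/(41 - 19) ≡ 33/22 mod 71. 22⁻¹ ≡ 42 (mod 71), so λ ≡ 37.
  x = λ² - 19 - 41 = 1369 - 60 ≡ 31; y = λ·(19 - 31) - 22 ≡ 31. → (31, 31)
4P: (31, 31) + (41, 55). λ = (55 - 31)/(41 - 31) ≡ 24/10 mod 71. 10⁻¹ ≡ 64 (mod 71), so λ ≡ 45.
  x = λ² - 31 - 41 = 2025 - 72 ≡ 36; y = λ·(31 - 36) - 31 ≡ 28. → (36, 28)
5P: (36, 28) + (41, 55). λ = (55 - 28)/(41 - 36) ≡ 27/5 mod 71. 5⁻¹ ≡ 57 (mod 71) since 5·57 = 285 ≡ 1, so λ ≡ 48.
  x = λ² - 36 - 41 = 2304 - 77 ≡ 26; y = λ·(36 - 26) - 28 ≡ 26. → (26, 26)
6P: (26, 26) + (41, 55). λ = (55 - 26)/(41 - 26) ≡ 29/15 mod 71. 15⁻¹ ≡ 19 (mod 71) since 15·19 = 285 ≡ 1, so λ ≡ 54.
  x = λ² - 26 - 41 = 2916 - 67 ≡ 9; y = λ·(26 - 9) - 26 ≡ 40. → (9, 40)
7P: (9, 40) + (41, 55). λ = (55 - 40)/(41 - 9) ≡ 15/32 mod 71. 32⁻¹ ≡ 20 (mod 71) since 32·20 = 640 ≡ 1, so λ ≡ 16.
  x = λ² - 9 - 41 = 256 - 50 ≡ 64; y = λ·(9 - 64) - 40 ≡ 3. → (64, 3)
8P: (64, 3) + (41, 55). λ = (55 - 3)/(41 - 64) ≡ 52/48 mod 71. 48⁻¹ ≡ 37 (mod 71), so λ ≡ 7.
  x = λ² - 64 - 41 = 49 - 105 ≡ 15; y = λ·(64 - 15) - 3 ≡ 56. → (15, 56)
9P: (15, 56) + (41, 55). λ = (55 - 56)/(41 - 15) ≡ 70/26 mod 71. 26⁻¹ ≡ 41 (mod 71) since 26·41 = 1066 ≡ 1, so λ ≡ 30.
  x = λ² - 15 - 41 = 900 - 56 ≡ 63; y = λ·(15 - 63) - 56 ≡ 66. → (63, 66)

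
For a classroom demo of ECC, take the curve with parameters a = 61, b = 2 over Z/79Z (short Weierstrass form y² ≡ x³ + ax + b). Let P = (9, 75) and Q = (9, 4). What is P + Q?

The two points share x = 9 and their y-coordinates satisfy 75 + 4 ≡ 0 (mod 79), so they are inverses. Their sum is O.

O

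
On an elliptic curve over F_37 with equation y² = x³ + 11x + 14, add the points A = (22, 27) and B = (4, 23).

(1, 27)

(22, 27) + (4, 23). λ = (23 - 27)/(4 - 22) ≡ 33/19 mod 37. 19⁻¹ ≡ 2 (mod 37), so λ ≡ 29.
  x = λ² - 22 - 4 = 841 - 26 ≡ 1; y = λ·(22 - 1) - 27 ≡ 27. → (1, 27)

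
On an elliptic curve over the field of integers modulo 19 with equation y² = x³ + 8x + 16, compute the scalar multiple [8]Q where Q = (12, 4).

Repeated addition: build up to 8Q.
2Q: tangent at (12, 4): λ = (3·12² + 8)/(2·4) ≡ 3/8. 8⁻¹ ≡ 12 (mod 19), so λ ≡ 3·12 ≡ 17.
  x = λ² - 12 - 12 = 289 - 24 ≡ 18; y = λ·(12 - 18) - 4 ≡ 8. → (18, 8)
3Q: (18, 8) + (12, 4). λ = (4 - 8)/(12 - 18) ≡ 15/13 mod 19. 13⁻¹ ≡ 3 (mod 19), so λ ≡ 7.
  x = λ² - 18 - 12 = 49 - 30 ≡ 0; y = λ·(18 - 0) - 8 ≡ 4. → (0, 4)
4Q: (0, 4) + (12, 4). λ = (4 - 4)/(12 - 0) ≡ 0/12 mod 19. 12⁻¹ ≡ 8 (mod 19) since 12·8 = 96 ≡ 1, so λ ≡ 0.
  x = λ² - 0 - 12 = 0 - 12 ≡ 7; y = λ·(0 - 7) - 4 ≡ 15. → (7, 15)
5Q: (7, 15) + (12, 4). λ = (4 - 15)/(12 - 7) ≡ 8/5 mod 19. 5⁻¹ ≡ 4 (mod 19) since 5·4 = 20 ≡ 1, so λ ≡ 13.
  x = λ² - 7 - 12 = 169 - 19 ≡ 17; y = λ·(7 - 17) - 15 ≡ 7. → (17, 7)
6Q: (17, 7) + (12, 4). λ = (4 - 7)/(12 - 17) ≡ 16/14 mod 19. 14⁻¹ ≡ 15 (mod 19), so λ ≡ 12.
  x = λ² - 17 - 12 = 144 - 29 ≡ 1; y = λ·(17 - 1) - 7 ≡ 14. → (1, 14)
7Q: (1, 14) + (12, 4). λ = (4 - 14)/(12 - 1) ≡ 9/11 mod 19. 11⁻¹ ≡ 7 (mod 19), so λ ≡ 6.
  x = λ² - 1 - 12 = 36 - 13 ≡ 4; y = λ·(1 - 4) - 14 ≡ 6. → (4, 6)
8Q: (4, 6) + (12, 4). λ = (4 - 6)/(12 - 4) ≡ 17/8 mod 19. 8⁻¹ ≡ 12 (mod 19) since 8·12 = 96 ≡ 1, so λ ≡ 14.
  x = λ² - 4 - 12 = 196 - 16 ≡ 9; y = λ·(4 - 9) - 6 ≡ 0. → (9, 0)

(9, 0)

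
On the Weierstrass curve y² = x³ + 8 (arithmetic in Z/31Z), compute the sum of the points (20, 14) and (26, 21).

(1, 3)

(20, 14) + (26, 21). λ = (21 - 14)/(26 - 20) ≡ 7/6 mod 31. 6⁻¹ ≡ 26 (mod 31) since 6·26 = 156 ≡ 1, so λ ≡ 27.
  x = λ² - 20 - 26 = 729 - 46 ≡ 1; y = λ·(20 - 1) - 14 ≡ 3. → (1, 3)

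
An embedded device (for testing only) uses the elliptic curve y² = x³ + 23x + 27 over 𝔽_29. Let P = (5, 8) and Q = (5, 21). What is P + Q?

The two points share x = 5 and their y-coordinates satisfy 8 + 21 ≡ 0 (mod 29), so they are inverses. Their sum is ∞.

O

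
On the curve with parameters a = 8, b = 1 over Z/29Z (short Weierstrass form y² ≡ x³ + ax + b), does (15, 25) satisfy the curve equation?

yes

y² = 25² ≡ 16; x³ + 8x + 1 = 3496 ≡ 16 (mod 29). 16 = 16.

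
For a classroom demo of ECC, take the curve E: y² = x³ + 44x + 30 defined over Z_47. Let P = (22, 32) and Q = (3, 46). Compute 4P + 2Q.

First 4P:
Double-and-add on 4 = (100)₂. Start with P = (22, 32) for the leading 1-bit.
double: tangent at (22, 32): λ = (3·22² + 44)/(2·32) ≡ 39/17. 17⁻¹ ≡ 36 (mod 47), so λ ≡ 39·36 ≡ 41.
  x = λ² - 22 - 22 = 1681 - 44 ≡ 39; y = λ·(22 - 39) - 32 ≡ 23. → (39, 23)
double: tangent at (39, 23): λ = (3·39² + 44)/(2·23) ≡ 1/46. 46⁻¹ ≡ 46 (mod 47) since 46·46 = 2116 ≡ 1, so λ ≡ 1·46 ≡ 46.
  x = λ² - 39 - 39 = 2116 - 78 ≡ 17; y = λ·(39 - 17) - 23 ≡ 2. → (17, 2)
4P = (17, 2).
Next 2Q:
Repeated addition: build up to 2Q.
2Q: tangent at (3, 46): λ = (3·3² + 44)/(2·46) ≡ 24/45. 45⁻¹ ≡ 23 (mod 47) since 45·23 = 1035 ≡ 1, so λ ≡ 24·23 ≡ 35.
  x = λ² - 3 - 3 = 1225 - 6 ≡ 44; y = λ·(3 - 44) - 46 ≡ 23. → (44, 23)
2Q = (44, 23).
Finally 4P + 2Q:
(17, 2) + (44, 23). λ = (23 - 2)/(44 - 17) ≡ 21/27 mod 47. 27⁻¹ ≡ 7 (mod 47) since 27·7 = 189 ≡ 1, so λ ≡ 6.
  x = λ² - 17 - 44 = 36 - 61 ≡ 22; y = λ·(17 - 22) - 2 ≡ 15. → (22, 15)

(22, 15)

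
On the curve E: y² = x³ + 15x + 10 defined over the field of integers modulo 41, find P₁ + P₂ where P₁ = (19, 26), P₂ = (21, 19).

(19, 26) + (21, 19). λ = (19 - 26)/(21 - 19) ≡ 34/2 mod 41. 2⁻¹ ≡ 21 (mod 41), so λ ≡ 17.
  x = λ² - 19 - 21 = 289 - 40 ≡ 3; y = λ·(19 - 3) - 26 ≡ 0. → (3, 0)

(3, 0)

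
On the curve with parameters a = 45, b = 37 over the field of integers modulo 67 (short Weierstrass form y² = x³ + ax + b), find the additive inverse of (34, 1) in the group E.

-(34, 1) = (34, -1 mod 67) = (34, 66).

(34, 66)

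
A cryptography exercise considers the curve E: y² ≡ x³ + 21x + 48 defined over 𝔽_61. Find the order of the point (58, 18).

9

2P: tangent at (58, 18): λ = (3·58² + 21)/(2·18) ≡ 48/36. 36⁻¹ ≡ 39 (mod 61) since 36·39 = 1404 ≡ 1, so λ ≡ 48·39 ≡ 42.
  x = λ² - 58 - 58 = 1764 - 116 ≡ 1; y = λ·(58 - 1) - 18 ≡ 58. → (1, 58)
3P: (1, 58) + (58, 18). λ = (18 - 58)/(58 - 1) ≡ 21/57 mod 61. 57⁻¹ ≡ 15 (mod 61), so λ ≡ 10.
  x = λ² - 1 - 58 = 100 - 59 ≡ 41; y = λ·(1 - 41) - 58 ≡ 30. → (41, 30)
4P: (41, 30) + (58, 18). λ = (18 - 30)/(58 - 41) ≡ 49/17 mod 61. 17⁻¹ ≡ 18 (mod 61), so λ ≡ 28.
  x = λ² - 41 - 58 = 784 - 99 ≡ 14; y = λ·(41 - 14) - 30 ≡ 55. → (14, 55)
5P: (14, 55) + (58, 18). λ = (18 - 55)/(58 - 14) ≡ 24/44 mod 61. 44⁻¹ ≡ 43 (mod 61), so λ ≡ 56.
  x = λ² - 14 - 58 = 3136 - 72 ≡ 14; y = λ·(14 - 14) - 55 ≡ 6. → (14, 6)
6P: (14, 6) + (58, 18). λ = (18 - 6)/(58 - 14) ≡ 12/44 mod 61. 44⁻¹ ≡ 43 (mod 61), so λ ≡ 28.
  x = λ² - 14 - 58 = 784 - 72 ≡ 41; y = λ·(14 - 41) - 6 ≡ 31. → (41, 31)
7P: (41, 31) + (58, 18). λ = (18 - 31)/(58 - 41) ≡ 48/17 mod 61. 17⁻¹ ≡ 18 (mod 61) since 17·18 = 306 ≡ 1, so λ ≡ 10.
  x = λ² - 41 - 58 = 100 - 99 ≡ 1; y = λ·(41 - 1) - 31 ≡ 3. → (1, 3)
8P: (1, 3) + (58, 18). λ = (18 - 3)/(58 - 1) ≡ 15/57 mod 61. 57⁻¹ ≡ 15 (mod 61), so λ ≡ 42.
  x = λ² - 1 - 58 = 1764 - 59 ≡ 58; y = λ·(1 - 58) - 3 ≡ 43. → (58, 43)
9P: (58, 43) + (58, 18): same x and y₁ ≡ -y₂, so the sum is O.
9P = O, so the order is 9.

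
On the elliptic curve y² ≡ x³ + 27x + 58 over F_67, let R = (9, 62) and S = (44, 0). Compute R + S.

(9, 62) + (44, 0). λ = (0 - 62)/(44 - 9) ≡ 5/35 mod 67. 35⁻¹ ≡ 23 (mod 67), so λ ≡ 48.
  x = λ² - 9 - 44 = 2304 - 53 ≡ 40; y = λ·(9 - 40) - 62 ≡ 58. → (40, 58)

(40, 58)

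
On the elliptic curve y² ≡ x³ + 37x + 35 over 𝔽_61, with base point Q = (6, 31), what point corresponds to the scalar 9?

Double-and-add on 9 = (1001)₂. Start with Q = (6, 31) for the leading 1-bit.
double: tangent at (6, 31): λ = (3·6² + 37)/(2·31) ≡ 23/1. 1⁻¹ ≡ 1 (mod 61) since 1·1 = 1 ≡ 1, so λ ≡ 23·1 ≡ 23.
  x = λ² - 6 - 6 = 529 - 12 ≡ 29; y = λ·(6 - 29) - 31 ≡ 50. → (29, 50)
double: tangent at (29, 50): λ = (3·29² + 37)/(2·50) ≡ 59/39. 39⁻¹ ≡ 36 (mod 61) since 39·36 = 1404 ≡ 1, so λ ≡ 59·36 ≡ 50.
  x = λ² - 29 - 29 = 2500 - 58 ≡ 2; y = λ·(29 - 2) - 50 ≡ 19. → (2, 19)
double: tangent at (2, 19): λ = (3·2² + 37)/(2·19) ≡ 49/38. 38⁻¹ ≡ 53 (mod 61), so λ ≡ 49·53 ≡ 35.
  x = λ² - 2 - 2 = 1225 - 4 ≡ 1; y = λ·(2 - 1) - 19 ≡ 16. → (1, 16)
add Q: (1, 16) + (6, 31). λ = (31 - 16)/(6 - 1) ≡ 15/5 mod 61. 5⁻¹ ≡ 49 (mod 61) since 5·49 = 245 ≡ 1, so λ ≡ 3.
  x = λ² - 1 - 6 = 9 - 7 ≡ 2; y = λ·(1 - 2) - 16 ≡ 42. → (2, 42)

(2, 42)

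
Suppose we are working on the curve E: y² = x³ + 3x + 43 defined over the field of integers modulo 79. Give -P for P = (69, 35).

(69, 44)

-(69, 35) = (69, -35 mod 79) = (69, 44).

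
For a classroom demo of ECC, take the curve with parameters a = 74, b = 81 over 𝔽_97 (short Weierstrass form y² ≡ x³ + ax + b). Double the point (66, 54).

(53, 28)

tangent at (66, 54): λ = (3·66² + 74)/(2·54) ≡ 47/11. 11⁻¹ ≡ 53 (mod 97), so λ ≡ 47·53 ≡ 66.
  x = λ² - 66 - 66 = 4356 - 132 ≡ 53; y = λ·(66 - 53) - 54 ≡ 28. → (53, 28)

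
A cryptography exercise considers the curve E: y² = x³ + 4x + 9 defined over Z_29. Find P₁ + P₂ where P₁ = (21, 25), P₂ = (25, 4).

(21, 25) + (25, 4). λ = (4 - 25)/(25 - 21) ≡ 8/4 mod 29. 4⁻¹ ≡ 22 (mod 29) since 4·22 = 88 ≡ 1, so λ ≡ 2.
  x = λ² - 21 - 25 = 4 - 46 ≡ 16; y = λ·(21 - 16) - 25 ≡ 14. → (16, 14)

(16, 14)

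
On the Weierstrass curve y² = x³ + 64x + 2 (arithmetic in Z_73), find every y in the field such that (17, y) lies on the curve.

x³ + 64x + 2 = 6003 ≡ 17 (mod 73).
17 is a non-residue mod 73; no y exists.

none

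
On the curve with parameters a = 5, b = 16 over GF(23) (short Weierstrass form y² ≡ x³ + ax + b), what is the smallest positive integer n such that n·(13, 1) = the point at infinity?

2P: tangent at (13, 1): λ = (3·13² + 5)/(2·1) ≡ 6/2. 2⁻¹ ≡ 12 (mod 23), so λ ≡ 6·12 ≡ 3.
  x = λ² - 13 - 13 = 9 - 26 ≡ 6; y = λ·(13 - 6) - 1 ≡ 20. → (6, 20)
3P: (6, 20) + (13, 1). λ = (1 - 20)/(13 - 6) ≡ 4/7 mod 23. 7⁻¹ ≡ 10 (mod 23), so λ ≡ 17.
  x = λ² - 6 - 13 = 289 - 19 ≡ 17; y = λ·(6 - 17) - 20 ≡ 0. → (17, 0)
4P: (17, 0) + (13, 1). λ = (1 - 0)/(13 - 17) ≡ 1/19 mod 23. 19⁻¹ ≡ 17 (mod 23), so λ ≡ 17.
  x = λ² - 17 - 13 = 289 - 30 ≡ 6; y = λ·(17 - 6) - 0 ≡ 3. → (6, 3)
5P: (6, 3) + (13, 1). λ = (1 - 3)/(13 - 6) ≡ 21/7 mod 23. 7⁻¹ ≡ 10 (mod 23), so λ ≡ 3.
  x = λ² - 6 - 13 = 9 - 19 ≡ 13; y = λ·(6 - 13) - 3 ≡ 22. → (13, 22)
6P: (13, 22) + (13, 1): same x and y₁ ≡ -y₂, so the sum is the point at infinity.
6P = the point at infinity, so the order is 6.

6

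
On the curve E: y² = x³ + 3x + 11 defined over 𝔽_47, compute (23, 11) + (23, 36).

O

The two points share x = 23 and their y-coordinates satisfy 11 + 36 ≡ 0 (mod 47), so they are inverses. Their sum is ∞.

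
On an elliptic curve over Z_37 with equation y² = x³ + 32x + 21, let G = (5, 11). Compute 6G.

(10, 3)

Double-and-add on 6 = (110)₂. Start with G = (5, 11) for the leading 1-bit.
double: tangent at (5, 11): λ = (3·5² + 32)/(2·11) ≡ 33/22. 22⁻¹ ≡ 32 (mod 37), so λ ≡ 33·32 ≡ 20.
  x = λ² - 5 - 5 = 400 - 10 ≡ 20; y = λ·(5 - 20) - 11 ≡ 22. → (20, 22)
add G: (20, 22) + (5, 11). λ = (11 - 22)/(5 - 20) ≡ 26/22 mod 37. 22⁻¹ ≡ 32 (mod 37), so λ ≡ 18.
  x = λ² - 20 - 5 = 324 - 25 ≡ 3; y = λ·(20 - 3) - 22 ≡ 25. → (3, 25)
double: tangent at (3, 25): λ = (3·3² + 32)/(2·25) ≡ 22/13. 13⁻¹ ≡ 20 (mod 37), so λ ≡ 22·20 ≡ 33.
  x = λ² - 3 - 3 = 1089 - 6 ≡ 10; y = λ·(3 - 10) - 25 ≡ 3. → (10, 3)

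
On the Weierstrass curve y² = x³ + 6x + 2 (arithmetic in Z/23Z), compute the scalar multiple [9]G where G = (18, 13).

Repeated addition: build up to 9G.
2G: tangent at (18, 13): λ = (3·18² + 6)/(2·13) ≡ 12/3. 3⁻¹ ≡ 8 (mod 23), so λ ≡ 12·8 ≡ 4.
  x = λ² - 18 - 18 = 16 - 36 ≡ 3; y = λ·(18 - 3) - 13 ≡ 1. → (3, 1)
3G: (3, 1) + (18, 13). λ = (13 - 1)/(18 - 3) ≡ 12/15 mod 23. 15⁻¹ ≡ 20 (mod 23), so λ ≡ 10.
  x = λ² - 3 - 18 = 100 - 21 ≡ 10; y = λ·(3 - 10) - 1 ≡ 21. → (10, 21)
4G: (10, 21) + (18, 13). λ = (13 - 21)/(18 - 10) ≡ 15/8 mod 23. 8⁻¹ ≡ 3 (mod 23) since 8·3 = 24 ≡ 1, so λ ≡ 22.
  x = λ² - 10 - 18 = 484 - 28 ≡ 19; y = λ·(10 - 19) - 21 ≡ 11. → (19, 11)
5G: (19, 11) + (18, 13). λ = (13 - 11)/(18 - 19) ≡ 2/22 mod 23. 22⁻¹ ≡ 22 (mod 23) since 22·22 = 484 ≡ 1, so λ ≡ 21.
  x = λ² - 19 - 18 = 441 - 37 ≡ 13; y = λ·(19 - 13) - 11 ≡ 0. → (13, 0)
6G: (13, 0) + (18, 13). λ = (13 - 0)/(18 - 13) ≡ 13/5 mod 23. 5⁻¹ ≡ 14 (mod 23) since 5·14 = 70 ≡ 1, so λ ≡ 21.
  x = λ² - 13 - 18 = 441 - 31 ≡ 19; y = λ·(13 - 19) - 0 ≡ 12. → (19, 12)
7G: (19, 12) + (18, 13). λ = (13 - 12)/(18 - 19) ≡ 1/22 mod 23. 22⁻¹ ≡ 22 (mod 23) since 22·22 = 484 ≡ 1, so λ ≡ 22.
  x = λ² - 19 - 18 = 484 - 37 ≡ 10; y = λ·(19 - 10) - 12 ≡ 2. → (10, 2)
8G: (10, 2) + (18, 13). λ = (13 - 2)/(18 - 10) ≡ 11/8 mod 23. 8⁻¹ ≡ 3 (mod 23) since 8·3 = 24 ≡ 1, so λ ≡ 10.
  x = λ² - 10 - 18 = 100 - 28 ≡ 3; y = λ·(10 - 3) - 2 ≡ 22. → (3, 22)
9G: (3, 22) + (18, 13). λ = (13 - 22)/(18 - 3) ≡ 14/15 mod 23. 15⁻¹ ≡ 20 (mod 23), so λ ≡ 4.
  x = λ² - 3 - 18 = 16 - 21 ≡ 18; y = λ·(3 - 18) - 22 ≡ 10. → (18, 10)

(18, 10)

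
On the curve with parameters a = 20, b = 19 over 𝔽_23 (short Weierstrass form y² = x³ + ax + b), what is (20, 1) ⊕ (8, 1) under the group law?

(20, 1) + (8, 1). λ = (1 - 1)/(8 - 20) ≡ 0/11 mod 23. 11⁻¹ ≡ 21 (mod 23), so λ ≡ 0.
  x = λ² - 20 - 8 = 0 - 28 ≡ 18; y = λ·(20 - 18) - 1 ≡ 22. → (18, 22)

(18, 22)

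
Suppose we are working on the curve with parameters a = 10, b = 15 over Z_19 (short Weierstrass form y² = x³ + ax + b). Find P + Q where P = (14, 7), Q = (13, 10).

(14, 7) + (13, 10). λ = (10 - 7)/(13 - 14) ≡ 3/18 mod 19. 18⁻¹ ≡ 18 (mod 19), so λ ≡ 16.
  x = λ² - 14 - 13 = 256 - 27 ≡ 1; y = λ·(14 - 1) - 7 ≡ 11. → (1, 11)

(1, 11)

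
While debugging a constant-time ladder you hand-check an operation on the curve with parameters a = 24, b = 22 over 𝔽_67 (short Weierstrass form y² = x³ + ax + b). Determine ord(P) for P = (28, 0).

2

2P: (28, 0) + (28, 0): same x and y₁ ≡ -y₂, so the sum is O.
2P = O, so the order is 2.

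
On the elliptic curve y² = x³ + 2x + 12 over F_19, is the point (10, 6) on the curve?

no

y² = 6² ≡ 17; x³ + 2x + 12 = 1032 ≡ 6 (mod 19). 17 ≠ 6.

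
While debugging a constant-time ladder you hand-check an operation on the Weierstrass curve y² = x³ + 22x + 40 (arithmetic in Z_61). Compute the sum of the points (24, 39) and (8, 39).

(24, 39) + (8, 39). λ = (39 - 39)/(8 - 24) ≡ 0/45 mod 61. 45⁻¹ ≡ 19 (mod 61), so λ ≡ 0.
  x = λ² - 24 - 8 = 0 - 32 ≡ 29; y = λ·(24 - 29) - 39 ≡ 22. → (29, 22)

(29, 22)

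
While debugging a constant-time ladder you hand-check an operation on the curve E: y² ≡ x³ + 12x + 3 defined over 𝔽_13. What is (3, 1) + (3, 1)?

tangent at (3, 1): λ = (3·3² + 12)/(2·1) ≡ 0/2. 2⁻¹ ≡ 7 (mod 13), so λ ≡ 0·7 ≡ 0.
  x = λ² - 3 - 3 = 0 - 6 ≡ 7; y = λ·(3 - 7) - 1 ≡ 12. → (7, 12)

(7, 12)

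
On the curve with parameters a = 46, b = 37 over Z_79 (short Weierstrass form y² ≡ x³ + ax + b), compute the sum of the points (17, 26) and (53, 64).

(64, 78)

(17, 26) + (53, 64). λ = (64 - 26)/(53 - 17) ≡ 38/36 mod 79. 36⁻¹ ≡ 11 (mod 79) since 36·11 = 396 ≡ 1, so λ ≡ 23.
  x = λ² - 17 - 53 = 529 - 70 ≡ 64; y = λ·(17 - 64) - 26 ≡ 78. → (64, 78)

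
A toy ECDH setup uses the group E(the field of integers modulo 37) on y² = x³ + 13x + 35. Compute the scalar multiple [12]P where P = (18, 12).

(31, 0)

Repeated addition: build up to 12P.
2P: tangent at (18, 12): λ = (3·18² + 13)/(2·12) ≡ 23/24. 24⁻¹ ≡ 17 (mod 37) since 24·17 = 408 ≡ 1, so λ ≡ 23·17 ≡ 21.
  x = λ² - 18 - 18 = 441 - 36 ≡ 35; y = λ·(18 - 35) - 12 ≡ 1. → (35, 1)
3P: (35, 1) + (18, 12). λ = (12 - 1)/(18 - 35) ≡ 11/20 mod 37. 20⁻¹ ≡ 13 (mod 37), so λ ≡ 32.
  x = λ² - 35 - 18 = 1024 - 53 ≡ 9; y = λ·(35 - 9) - 1 ≡ 17. → (9, 17)
4P: (9, 17) + (18, 12). λ = (12 - 17)/(18 - 9) ≡ 32/9 mod 37. 9⁻¹ ≡ 33 (mod 37), so λ ≡ 20.
  x = λ² - 9 - 18 = 400 - 27 ≡ 3; y = λ·(9 - 3) - 17 ≡ 29. → (3, 29)
5P: (3, 29) + (18, 12). λ = (12 - 29)/(18 - 3) ≡ 20/15 mod 37. 15⁻¹ ≡ 5 (mod 37) since 15·5 = 75 ≡ 1, so λ ≡ 26.
  x = λ² - 3 - 18 = 676 - 21 ≡ 26; y = λ·(3 - 26) - 29 ≡ 2. → (26, 2)
6P: (26, 2) + (18, 12). λ = (12 - 2)/(18 - 26) ≡ 10/29 mod 37. 29⁻¹ ≡ 23 (mod 37), so λ ≡ 8.
  x = λ² - 26 - 18 = 64 - 44 ≡ 20; y = λ·(26 - 20) - 2 ≡ 9. → (20, 9)
7P: (20, 9) + (18, 12). λ = (12 - 9)/(18 - 20) ≡ 3/35 mod 37. 35⁻¹ ≡ 18 (mod 37) since 35·18 = 630 ≡ 1, so λ ≡ 17.
  x = λ² - 20 - 18 = 289 - 38 ≡ 29; y = λ·(20 - 29) - 9 ≡ 23. → (29, 23)
8P: (29, 23) + (18, 12). λ = (12 - 23)/(18 - 29) ≡ 26/26 mod 37. 26⁻¹ ≡ 10 (mod 37) since 26·10 = 260 ≡ 1, so λ ≡ 1.
  x = λ² - 29 - 18 = 1 - 47 ≡ 28; y = λ·(29 - 28) - 23 ≡ 15. → (28, 15)
9P: (28, 15) + (18, 12). λ = (12 - 15)/(18 - 28) ≡ 34/27 mod 37. 27⁻¹ ≡ 11 (mod 37), so λ ≡ 4.
  x = λ² - 28 - 18 = 16 - 46 ≡ 7; y = λ·(28 - 7) - 15 ≡ 32. → (7, 32)
10P: (7, 32) + (18, 12). λ = (12 - 32)/(18 - 7) ≡ 17/11 mod 37. 11⁻¹ ≡ 27 (mod 37), so λ ≡ 15.
  x = λ² - 7 - 18 = 225 - 25 ≡ 15; y = λ·(7 - 15) - 32 ≡ 33. → (15, 33)
11P: (15, 33) + (18, 12). λ = (12 - 33)/(18 - 15) ≡ 16/3 mod 37. 3⁻¹ ≡ 25 (mod 37), so λ ≡ 30.
  x = λ² - 15 - 18 = 900 - 33 ≡ 16; y = λ·(15 - 16) - 33 ≡ 11. → (16, 11)
12P: (16, 11) + (18, 12). λ = (12 - 11)/(18 - 16) ≡ 1/2 mod 37. 2⁻¹ ≡ 19 (mod 37) since 2·19 = 38 ≡ 1, so λ ≡ 19.
  x = λ² - 16 - 18 = 361 - 34 ≡ 31; y = λ·(16 - 31) - 11 ≡ 0. → (31, 0)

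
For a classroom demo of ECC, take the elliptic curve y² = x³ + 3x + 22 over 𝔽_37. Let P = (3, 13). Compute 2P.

tangent at (3, 13): λ = (3·3² + 3)/(2·13) ≡ 30/26. 26⁻¹ ≡ 10 (mod 37), so λ ≡ 30·10 ≡ 4.
  x = λ² - 3 - 3 = 16 - 6 ≡ 10; y = λ·(3 - 10) - 13 ≡ 33. → (10, 33)

(10, 33)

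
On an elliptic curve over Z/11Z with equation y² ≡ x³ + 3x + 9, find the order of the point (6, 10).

2P: tangent at (6, 10): λ = (3·6² + 3)/(2·10) ≡ 1/9. 9⁻¹ ≡ 5 (mod 11), so λ ≡ 1·5 ≡ 5.
  x = λ² - 6 - 6 = 25 - 12 ≡ 2; y = λ·(6 - 2) - 10 ≡ 10. → (2, 10)
3P: (2, 10) + (6, 10). λ = (10 - 10)/(6 - 2) ≡ 0/4 mod 11. 4⁻¹ ≡ 3 (mod 11) since 4·3 = 12 ≡ 1, so λ ≡ 0.
  x = λ² - 2 - 6 = 0 - 8 ≡ 3; y = λ·(2 - 3) - 10 ≡ 1. → (3, 1)
4P: (3, 1) + (6, 10). λ = (10 - 1)/(6 - 3) ≡ 9/3 mod 11. 3⁻¹ ≡ 4 (mod 11), so λ ≡ 3.
  x = λ² - 3 - 6 = 9 - 9 ≡ 0; y = λ·(3 - 0) - 1 ≡ 8. → (0, 8)
5P: (0, 8) + (6, 10). λ = (10 - 8)/(6 - 0) ≡ 2/6 mod 11. 6⁻¹ ≡ 2 (mod 11) since 6·2 = 12 ≡ 1, so λ ≡ 4.
  x = λ² - 0 - 6 = 16 - 6 ≡ 10; y = λ·(0 - 10) - 8 ≡ 7. → (10, 7)
6P: (10, 7) + (6, 10). λ = (10 - 7)/(6 - 10) ≡ 3/7 mod 11. 7⁻¹ ≡ 8 (mod 11) since 7·8 = 56 ≡ 1, so λ ≡ 2.
  x = λ² - 10 - 6 = 4 - 16 ≡ 10; y = λ·(10 - 10) - 7 ≡ 4. → (10, 4)
7P: (10, 4) + (6, 10). λ = (10 - 4)/(6 - 10) ≡ 6/7 mod 11. 7⁻¹ ≡ 8 (mod 11), so λ ≡ 4.
  x = λ² - 10 - 6 = 16 - 16 ≡ 0; y = λ·(10 - 0) - 4 ≡ 3. → (0, 3)
8P: (0, 3) + (6, 10). λ = (10 - 3)/(6 - 0) ≡ 7/6 mod 11. 6⁻¹ ≡ 2 (mod 11) since 6·2 = 12 ≡ 1, so λ ≡ 3.
  x = λ² - 0 - 6 = 9 - 6 ≡ 3; y = λ·(0 - 3) - 3 ≡ 10. → (3, 10)
9P: (3, 10) + (6, 10). λ = (10 - 10)/(6 - 3) ≡ 0/3 mod 11. 3⁻¹ ≡ 4 (mod 11) since 3·4 = 12 ≡ 1, so λ ≡ 0.
  x = λ² - 3 - 6 = 0 - 9 ≡ 2; y = λ·(3 - 2) - 10 ≡ 1. → (2, 1)
10P: (2, 1) + (6, 10). λ = (10 - 1)/(6 - 2) ≡ 9/4 mod 11. 4⁻¹ ≡ 3 (mod 11), so λ ≡ 5.
  x = λ² - 2 - 6 = 25 - 8 ≡ 6; y = λ·(2 - 6) - 1 ≡ 1. → (6, 1)
11P: (6, 1) + (6, 10): same x and y₁ ≡ -y₂, so the sum is O.
11P = O, so the order is 11.

11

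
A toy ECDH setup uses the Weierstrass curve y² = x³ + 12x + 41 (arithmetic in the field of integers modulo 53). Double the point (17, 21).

(23, 20)

tangent at (17, 21): λ = (3·17² + 12)/(2·21) ≡ 31/42. 42⁻¹ ≡ 24 (mod 53), so λ ≡ 31·24 ≡ 2.
  x = λ² - 17 - 17 = 4 - 34 ≡ 23; y = λ·(17 - 23) - 21 ≡ 20. → (23, 20)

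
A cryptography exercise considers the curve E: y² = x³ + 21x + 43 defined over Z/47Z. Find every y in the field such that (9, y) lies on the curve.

x³ + 21x + 43 = 961 ≡ 21 (mod 47).
Square roots of 21 mod 47: 16 and 31 (since 16² = 256 ≡ 21).

16, 31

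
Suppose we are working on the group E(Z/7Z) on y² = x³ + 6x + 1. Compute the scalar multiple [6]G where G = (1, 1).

Double-and-add on 6 = (110)₂. Start with G = (1, 1) for the leading 1-bit.
double: tangent at (1, 1): λ = (3·1² + 6)/(2·1) ≡ 2/2. 2⁻¹ ≡ 4 (mod 7) since 2·4 = 8 ≡ 1, so λ ≡ 2·4 ≡ 1.
  x = λ² - 1 - 1 = 1 - 2 ≡ 6; y = λ·(1 - 6) - 1 ≡ 1. → (6, 1)
add G: (6, 1) + (1, 1). λ = (1 - 1)/(1 - 6) ≡ 0/2 mod 7. 2⁻¹ ≡ 4 (mod 7) since 2·4 = 8 ≡ 1, so λ ≡ 0.
  x = λ² - 6 - 1 = 0 - 7 ≡ 0; y = λ·(6 - 0) - 1 ≡ 6. → (0, 6)
double: tangent at (0, 6): λ = (3·0² + 6)/(2·6) ≡ 6/5. 5⁻¹ ≡ 3 (mod 7) since 5·3 = 15 ≡ 1, so λ ≡ 6·3 ≡ 4.
  x = λ² - 0 - 0 = 16 - 0 ≡ 2; y = λ·(0 - 2) - 6 ≡ 0. → (2, 0)

(2, 0)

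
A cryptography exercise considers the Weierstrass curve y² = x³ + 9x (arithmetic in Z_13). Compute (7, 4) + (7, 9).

O

The two points share x = 7 and their y-coordinates satisfy 4 + 9 ≡ 0 (mod 13), so they are inverses. Their sum is 𝒪.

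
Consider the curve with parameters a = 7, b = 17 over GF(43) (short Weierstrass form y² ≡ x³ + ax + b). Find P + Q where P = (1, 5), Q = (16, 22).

(1, 5) + (16, 22). λ = (22 - 5)/(16 - 1) ≡ 17/15 mod 43. 15⁻¹ ≡ 23 (mod 43), so λ ≡ 4.
  x = λ² - 1 - 16 = 16 - 17 ≡ 42; y = λ·(1 - 42) - 5 ≡ 3. → (42, 3)

(42, 3)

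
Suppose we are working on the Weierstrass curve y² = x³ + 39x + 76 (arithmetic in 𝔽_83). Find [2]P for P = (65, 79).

(46, 41)

tangent at (65, 79): λ = (3·65² + 39)/(2·79) ≡ 15/75. 75⁻¹ ≡ 31 (mod 83), so λ ≡ 15·31 ≡ 50.
  x = λ² - 65 - 65 = 2500 - 130 ≡ 46; y = λ·(65 - 46) - 79 ≡ 41. → (46, 41)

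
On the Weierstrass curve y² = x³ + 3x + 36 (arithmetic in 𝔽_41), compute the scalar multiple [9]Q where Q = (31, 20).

Double-and-add on 9 = (1001)₂. Start with Q = (31, 20) for the leading 1-bit.
double: tangent at (31, 20): λ = (3·31² + 3)/(2·20) ≡ 16/40. 40⁻¹ ≡ 40 (mod 41), so λ ≡ 16·40 ≡ 25.
  x = λ² - 31 - 31 = 625 - 62 ≡ 30; y = λ·(31 - 30) - 20 ≡ 5. → (30, 5)
double: tangent at (30, 5): λ = (3·30² + 3)/(2·5) ≡ 38/10. 10⁻¹ ≡ 37 (mod 41), so λ ≡ 38·37 ≡ 12.
  x = λ² - 30 - 30 = 144 - 60 ≡ 2; y = λ·(30 - 2) - 5 ≡ 3. → (2, 3)
double: tangent at (2, 3): λ = (3·2² + 3)/(2·3) ≡ 15/6. 6⁻¹ ≡ 7 (mod 41), so λ ≡ 15·7 ≡ 23.
  x = λ² - 2 - 2 = 529 - 4 ≡ 33; y = λ·(2 - 33) - 3 ≡ 22. → (33, 22)
add Q: (33, 22) + (31, 20). λ = (20 - 22)/(31 - 33) ≡ 39/39 mod 41. 39⁻¹ ≡ 20 (mod 41) since 39·20 = 780 ≡ 1, so λ ≡ 1.
  x = λ² - 33 - 31 = 1 - 64 ≡ 19; y = λ·(33 - 19) - 22 ≡ 33. → (19, 33)

(19, 33)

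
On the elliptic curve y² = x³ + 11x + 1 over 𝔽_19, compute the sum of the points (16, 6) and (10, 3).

(16, 6) + (10, 3). λ = (3 - 6)/(10 - 16) ≡ 16/13 mod 19. 13⁻¹ ≡ 3 (mod 19) since 13·3 = 39 ≡ 1, so λ ≡ 10.
  x = λ² - 16 - 10 = 100 - 26 ≡ 17; y = λ·(16 - 17) - 6 ≡ 3. → (17, 3)

(17, 3)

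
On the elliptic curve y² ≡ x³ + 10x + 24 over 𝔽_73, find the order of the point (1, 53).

6

2P: tangent at (1, 53): λ = (3·1² + 10)/(2·53) ≡ 13/33. 33⁻¹ ≡ 31 (mod 73), so λ ≡ 13·31 ≡ 38.
  x = λ² - 1 - 1 = 1444 - 2 ≡ 55; y = λ·(1 - 55) - 53 ≡ 12. → (55, 12)
3P: (55, 12) + (1, 53). λ = (53 - 12)/(1 - 55) ≡ 41/19 mod 73. 19⁻¹ ≡ 50 (mod 73) since 19·50 = 950 ≡ 1, so λ ≡ 6.
  x = λ² - 55 - 1 = 36 - 56 ≡ 53; y = λ·(55 - 53) - 12 ≡ 0. → (53, 0)
4P: (53, 0) + (1, 53). λ = (53 - 0)/(1 - 53) ≡ 53/21 mod 73. 21⁻¹ ≡ 7 (mod 73) since 21·7 = 147 ≡ 1, so λ ≡ 6.
  x = λ² - 53 - 1 = 36 - 54 ≡ 55; y = λ·(53 - 55) - 0 ≡ 61. → (55, 61)
5P: (55, 61) + (1, 53). λ = (53 - 61)/(1 - 55) ≡ 65/19 mod 73. 19⁻¹ ≡ 50 (mod 73), so λ ≡ 38.
  x = λ² - 55 - 1 = 1444 - 56 ≡ 1; y = λ·(55 - 1) - 61 ≡ 20. → (1, 20)
6P: (1, 20) + (1, 53): same x and y₁ ≡ -y₂, so the sum is ∞.
6P = ∞, so the order is 6.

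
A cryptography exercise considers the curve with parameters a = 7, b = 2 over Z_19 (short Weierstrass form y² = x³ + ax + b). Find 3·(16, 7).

Write P = (16, 7).
Repeated addition: build up to 3P.
2P: tangent at (16, 7): λ = (3·16² + 7)/(2·7) ≡ 15/14. 14⁻¹ ≡ 15 (mod 19), so λ ≡ 15·15 ≡ 16.
  x = λ² - 16 - 16 = 256 - 32 ≡ 15; y = λ·(16 - 15) - 7 ≡ 9. → (15, 9)
3P: (15, 9) + (16, 7). λ = (7 - 9)/(16 - 15) ≡ 17/1 mod 19. 1⁻¹ ≡ 1 (mod 19) since 1·1 = 1 ≡ 1, so λ ≡ 17.
  x = λ² - 15 - 16 = 289 - 31 ≡ 11; y = λ·(15 - 11) - 9 ≡ 2. → (11, 2)

(11, 2)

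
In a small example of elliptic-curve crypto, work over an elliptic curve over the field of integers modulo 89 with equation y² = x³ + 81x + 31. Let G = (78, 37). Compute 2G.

(58, 83)

tangent at (78, 37): λ = (3·78² + 81)/(2·37) ≡ 88/74. 74⁻¹ ≡ 83 (mod 89) since 74·83 = 6142 ≡ 1, so λ ≡ 88·83 ≡ 6.
  x = λ² - 78 - 78 = 36 - 156 ≡ 58; y = λ·(78 - 58) - 37 ≡ 83. → (58, 83)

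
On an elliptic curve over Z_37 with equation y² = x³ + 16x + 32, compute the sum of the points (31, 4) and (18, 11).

(31, 4) + (18, 11). λ = (11 - 4)/(18 - 31) ≡ 7/24 mod 37. 24⁻¹ ≡ 17 (mod 37), so λ ≡ 8.
  x = λ² - 31 - 18 = 64 - 49 ≡ 15; y = λ·(31 - 15) - 4 ≡ 13. → (15, 13)

(15, 13)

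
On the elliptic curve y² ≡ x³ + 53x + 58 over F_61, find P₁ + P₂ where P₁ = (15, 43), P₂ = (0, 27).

(55, 16)

(15, 43) + (0, 27). λ = (27 - 43)/(0 - 15) ≡ 45/46 mod 61. 46⁻¹ ≡ 4 (mod 61), so λ ≡ 58.
  x = λ² - 15 - 0 = 3364 - 15 ≡ 55; y = λ·(15 - 55) - 43 ≡ 16. → (55, 16)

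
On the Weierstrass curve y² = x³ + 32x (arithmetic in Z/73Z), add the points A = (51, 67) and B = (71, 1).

(40, 50)

(51, 67) + (71, 1). λ = (1 - 67)/(71 - 51) ≡ 7/20 mod 73. 20⁻¹ ≡ 11 (mod 73), so λ ≡ 4.
  x = λ² - 51 - 71 = 16 - 122 ≡ 40; y = λ·(51 - 40) - 67 ≡ 50. → (40, 50)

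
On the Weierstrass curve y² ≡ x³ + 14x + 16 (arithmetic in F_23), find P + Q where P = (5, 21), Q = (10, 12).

(14, 9)

(5, 21) + (10, 12). λ = (12 - 21)/(10 - 5) ≡ 14/5 mod 23. 5⁻¹ ≡ 14 (mod 23) since 5·14 = 70 ≡ 1, so λ ≡ 12.
  x = λ² - 5 - 10 = 144 - 15 ≡ 14; y = λ·(5 - 14) - 21 ≡ 9. → (14, 9)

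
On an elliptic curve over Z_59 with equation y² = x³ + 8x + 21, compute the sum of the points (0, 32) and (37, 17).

(26, 20)

(0, 32) + (37, 17). λ = (17 - 32)/(37 - 0) ≡ 44/37 mod 59. 37⁻¹ ≡ 8 (mod 59), so λ ≡ 57.
  x = λ² - 0 - 37 = 3249 - 37 ≡ 26; y = λ·(0 - 26) - 32 ≡ 20. → (26, 20)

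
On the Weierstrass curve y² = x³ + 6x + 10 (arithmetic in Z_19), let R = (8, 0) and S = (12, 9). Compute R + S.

(10, 5)

(8, 0) + (12, 9). λ = (9 - 0)/(12 - 8) ≡ 9/4 mod 19. 4⁻¹ ≡ 5 (mod 19) since 4·5 = 20 ≡ 1, so λ ≡ 7.
  x = λ² - 8 - 12 = 49 - 20 ≡ 10; y = λ·(8 - 10) - 0 ≡ 5. → (10, 5)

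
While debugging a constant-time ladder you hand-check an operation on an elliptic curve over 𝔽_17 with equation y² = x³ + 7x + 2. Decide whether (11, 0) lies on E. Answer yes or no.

y² = 0² ≡ 0; x³ + 7x + 2 = 1410 ≡ 16 (mod 17). 0 ≠ 16.

no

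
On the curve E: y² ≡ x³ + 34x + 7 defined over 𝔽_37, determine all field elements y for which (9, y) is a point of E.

x³ + 34x + 7 = 1042 ≡ 6 (mod 37).
6 is a non-residue mod 37; no y exists.

none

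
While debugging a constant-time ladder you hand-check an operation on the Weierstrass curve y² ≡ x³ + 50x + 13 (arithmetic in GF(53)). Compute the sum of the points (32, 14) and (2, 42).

(32, 14) + (2, 42). λ = (42 - 14)/(2 - 32) ≡ 28/23 mod 53. 23⁻¹ ≡ 30 (mod 53), so λ ≡ 45.
  x = λ² - 32 - 2 = 2025 - 34 ≡ 30; y = λ·(32 - 30) - 14 ≡ 23. → (30, 23)

(30, 23)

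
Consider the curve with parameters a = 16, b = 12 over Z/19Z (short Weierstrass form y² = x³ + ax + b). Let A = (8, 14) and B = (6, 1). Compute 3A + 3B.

First 3A:
Repeated addition: build up to 3A.
2A: tangent at (8, 14): λ = (3·8² + 16)/(2·14) ≡ 18/9. 9⁻¹ ≡ 17 (mod 19) since 9·17 = 153 ≡ 1, so λ ≡ 18·17 ≡ 2.
  x = λ² - 8 - 8 = 4 - 16 ≡ 7; y = λ·(8 - 7) - 14 ≡ 7. → (7, 7)
3A: (7, 7) + (8, 14). λ = (14 - 7)/(8 - 7) ≡ 7/1 mod 19. 1⁻¹ ≡ 1 (mod 19) since 1·1 = 1 ≡ 1, so λ ≡ 7.
  x = λ² - 7 - 8 = 49 - 15 ≡ 15; y = λ·(7 - 15) - 7 ≡ 13. → (15, 13)
3A = (15, 13).
Next 3B:
Repeated addition: build up to 3B.
2B: tangent at (6, 1): λ = (3·6² + 16)/(2·1) ≡ 10/2. 2⁻¹ ≡ 10 (mod 19), so λ ≡ 10·10 ≡ 5.
  x = λ² - 6 - 6 = 25 - 12 ≡ 13; y = λ·(6 - 13) - 1 ≡ 2. → (13, 2)
3B: (13, 2) + (6, 1). λ = (1 - 2)/(6 - 13) ≡ 18/12 mod 19. 12⁻¹ ≡ 8 (mod 19), so λ ≡ 11.
  x = λ² - 13 - 6 = 121 - 19 ≡ 7; y = λ·(13 - 7) - 2 ≡ 7. → (7, 7)
3B = (7, 7).
Finally 3A + 3B:
(15, 13) + (7, 7). λ = (7 - 13)/(7 - 15) ≡ 13/11 mod 19. 11⁻¹ ≡ 7 (mod 19) since 11·7 = 77 ≡ 1, so λ ≡ 15.
  x = λ² - 15 - 7 = 225 - 22 ≡ 13; y = λ·(15 - 13) - 13 ≡ 17. → (13, 17)

(13, 17)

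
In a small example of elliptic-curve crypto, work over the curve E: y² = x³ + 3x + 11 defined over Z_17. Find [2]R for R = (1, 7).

(2, 12)

tangent at (1, 7): λ = (3·1² + 3)/(2·7) ≡ 6/14. 14⁻¹ ≡ 11 (mod 17) since 14·11 = 154 ≡ 1, so λ ≡ 6·11 ≡ 15.
  x = λ² - 1 - 1 = 225 - 2 ≡ 2; y = λ·(1 - 2) - 7 ≡ 12. → (2, 12)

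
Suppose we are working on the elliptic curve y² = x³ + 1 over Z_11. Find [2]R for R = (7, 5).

(2, 8)

tangent at (7, 5): λ = (3·7² + 0)/(2·5) ≡ 4/10. 10⁻¹ ≡ 10 (mod 11), so λ ≡ 4·10 ≡ 7.
  x = λ² - 7 - 7 = 49 - 14 ≡ 2; y = λ·(7 - 2) - 5 ≡ 8. → (2, 8)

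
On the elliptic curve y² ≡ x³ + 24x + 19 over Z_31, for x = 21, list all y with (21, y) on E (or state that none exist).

9, 22

x³ + 24x + 19 = 9784 ≡ 19 (mod 31).
Square roots of 19 mod 31: 9 and 22 (since 9² = 81 ≡ 19).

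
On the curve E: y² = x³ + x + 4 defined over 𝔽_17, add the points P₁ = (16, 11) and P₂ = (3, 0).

(16, 11) + (3, 0). λ = (0 - 11)/(3 - 16) ≡ 6/4 mod 17. 4⁻¹ ≡ 13 (mod 17) since 4·13 = 52 ≡ 1, so λ ≡ 10.
  x = λ² - 16 - 3 = 100 - 19 ≡ 13; y = λ·(16 - 13) - 11 ≡ 2. → (13, 2)

(13, 2)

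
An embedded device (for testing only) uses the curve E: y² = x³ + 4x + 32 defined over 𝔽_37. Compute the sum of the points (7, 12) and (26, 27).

(7, 12) + (26, 27). λ = (27 - 12)/(26 - 7) ≡ 15/19 mod 37. 19⁻¹ ≡ 2 (mod 37) since 19·2 = 38 ≡ 1, so λ ≡ 30.
  x = λ² - 7 - 26 = 900 - 33 ≡ 16; y = λ·(7 - 16) - 12 ≡ 14. → (16, 14)

(16, 14)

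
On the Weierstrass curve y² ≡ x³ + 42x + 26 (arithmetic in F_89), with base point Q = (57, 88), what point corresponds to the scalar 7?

(37, 41)

Double-and-add on 7 = (111)₂. Start with Q = (57, 88) for the leading 1-bit.
double: tangent at (57, 88): λ = (3·57² + 42)/(2·88) ≡ 88/87. 87⁻¹ ≡ 44 (mod 89), so λ ≡ 88·44 ≡ 45.
  x = λ² - 57 - 57 = 2025 - 114 ≡ 42; y = λ·(57 - 42) - 88 ≡ 53. → (42, 53)
add Q: (42, 53) + (57, 88). λ = (88 - 53)/(57 - 42) ≡ 35/15 mod 89. 15⁻¹ ≡ 6 (mod 89) since 15·6 = 90 ≡ 1, so λ ≡ 32.
  x = λ² - 42 - 57 = 1024 - 99 ≡ 35; y = λ·(42 - 35) - 53 ≡ 82. → (35, 82)
double: tangent at (35, 82): λ = (3·35² + 42)/(2·82) ≡ 68/75. 75⁻¹ ≡ 19 (mod 89), so λ ≡ 68·19 ≡ 46.
  x = λ² - 35 - 35 = 2116 - 70 ≡ 88; y = λ·(35 - 88) - 82 ≡ 61. → (88, 61)
add Q: (88, 61) + (57, 88). λ = (88 - 61)/(57 - 88) ≡ 27/58 mod 89. 58⁻¹ ≡ 66 (mod 89) since 58·66 = 3828 ≡ 1, so λ ≡ 2.
  x = λ² - 88 - 57 = 4 - 145 ≡ 37; y = λ·(88 - 37) - 61 ≡ 41. → (37, 41)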